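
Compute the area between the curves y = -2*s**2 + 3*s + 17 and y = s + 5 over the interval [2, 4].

The difference (-2*s**2 + 3*s + 17) - (s + 5) = -2*s**2 + 2*s + 12 changes sign at s = 3 inside [2, 4], so split the integral there.
∫[2,3] (-2*s**2 + 2*s + 12) ds = 13/3.
∫[3,4] (-2*s**2 + 2*s + 12) ds = -17/3; the area of that piece is 17/3.
Total area = 13/3 + 17/3 = 10.

10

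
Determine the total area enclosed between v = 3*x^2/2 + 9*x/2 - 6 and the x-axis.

125/4

The curve meets the x-axis where 3*x^2/2 + 9*x/2 - 6 = 0, i.e. 3*(x - 1)*(x + 4)/2 = 0, at x = -4, 1.
On [-4, 1] the curve lies below the axis; ∫[-4,1] (3*x^2/2 + 9*x/2 - 6) dx = -125/4, giving area 125/4.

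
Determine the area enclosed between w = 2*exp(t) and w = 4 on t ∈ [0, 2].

-14 + 8*log(2) + 2*exp(2)

The difference (2*exp(t)) - (4) = 2*exp(t) - 4 changes sign at t = log(2) inside [0, 2], so split the integral there.
∫[0,log(2)] (2*exp(t) - 4) dt = 2 - log(16); the area of that piece is -2 + log(16).
∫[log(2),2] (2*exp(t) - 4) dt = -12 + 4*log(2) + 2*exp(2).
Total area = (-2 + log(16)) + (-12 + 4*log(2) + 2*exp(2)) = -14 + 8*log(2) + 2*exp(2).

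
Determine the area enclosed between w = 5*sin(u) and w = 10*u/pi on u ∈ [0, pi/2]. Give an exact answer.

On [0, pi/2], (5*sin(u)) - (10*u/pi) = -10*u/pi + 5*sin(u) is ≥ 0 throughout, so the area is a single integral of |-10*u/pi + 5*sin(u)|.
∫[0,pi/2] (-10*u/pi + 5*sin(u)) du = 5 - 5*pi/4.

5 - 5*pi/4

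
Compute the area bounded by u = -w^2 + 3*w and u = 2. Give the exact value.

1/6

Both boundary curves give u as a function of w, so integrate with respect to w. Setting them equal: -w^2 + 3*w - 2 = 0, i.e. -(w - 2)*(w - 1) = 0, so they meet at w = 1, 2.
For w in [1, 2], u = -w^2 + 3*w is on the right; area = ∫[1,2] (-w^2 + 3*w - 2) dw = 1/6.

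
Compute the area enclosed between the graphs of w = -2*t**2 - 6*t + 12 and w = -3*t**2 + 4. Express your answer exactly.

4/3

Set the curves equal: -2*t**2 - 6*t + 12 = -3*t**2 + 4, so t**2 - 6*t + 8 = 0, which factors as (t - 4)*(t - 2) = 0. The curves meet at t = 2, 4.
On [2, 4], w = -3*t**2 + 4 is on top; that piece has area ∫[2,4] (-(t**2 - 6*t + 8)) dt = 4/3.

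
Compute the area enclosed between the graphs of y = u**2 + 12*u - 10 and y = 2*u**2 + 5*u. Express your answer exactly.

9/2

Set the curves equal: u**2 + 12*u - 10 = 2*u**2 + 5*u, so -u**2 + 7*u - 10 = 0, which factors as -(u - 5)*(u - 2) = 0. The curves meet at u = 2, 5.
On [2, 5], y = u**2 + 12*u - 10 is on top; that piece has area ∫[2,5] (-u**2 + 7*u - 10) du = 9/2.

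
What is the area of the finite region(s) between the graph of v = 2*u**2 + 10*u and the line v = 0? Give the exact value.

125/3

The curve meets the u-axis where 2*u**2 + 10*u = 0, i.e. 2*u*(u + 5) = 0, at u = -5, 0.
On [-5, 0] the curve lies below the axis; ∫[-5,0] (2*u**2 + 10*u) du = -125/3, giving area 125/3.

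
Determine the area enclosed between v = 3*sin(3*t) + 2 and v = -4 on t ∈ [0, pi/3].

2 + 2*pi

On [0, pi/3], (3*sin(3*t) + 2) - (-4) = 3*sin(3*t) + 6 is ≥ 0 throughout, so the area is a single integral of |3*sin(3*t) + 6|.
∫[0,pi/3] (3*sin(3*t) + 6) dt = 2 + 2*pi.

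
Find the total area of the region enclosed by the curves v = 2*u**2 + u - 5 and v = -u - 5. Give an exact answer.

1/3

Set the curves equal: 2*u**2 + u - 5 = -u - 5, so 2*u**2 + 2*u = 0, which factors as 2*u*(u + 1) = 0. The curves meet at u = -1, 0.
On [-1, 0], v = -u - 5 is on top; that piece has area ∫[-1,0] (-(2*u**2 + 2*u)) du = 1/3.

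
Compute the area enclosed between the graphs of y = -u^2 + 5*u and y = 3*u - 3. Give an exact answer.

32/3

Set the curves equal: -u^2 + 5*u = 3*u - 3, so -u^2 + 2*u + 3 = 0, which factors as -(u - 3)*(u + 1) = 0. The curves meet at u = -1, 3.
On [-1, 3], y = -u^2 + 5*u is on top; that piece has area ∫[-1,3] (-u^2 + 2*u + 3) du = 32/3.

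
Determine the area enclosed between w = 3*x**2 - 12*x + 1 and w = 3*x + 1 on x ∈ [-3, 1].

The difference (3*x**2 - 12*x + 1) - (3*x + 1) = 3*x**2 - 15*x changes sign at x = 0 inside [-3, 1], so split the integral there.
∫[-3,0] (3*x**2 - 15*x) dx = 189/2.
∫[0,1] (3*x**2 - 15*x) dx = -13/2; the area of that piece is 13/2.
Total area = 189/2 + 13/2 = 101.

101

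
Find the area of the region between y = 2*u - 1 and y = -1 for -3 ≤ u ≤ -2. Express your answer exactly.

On [-3, -2], (2*u - 1) - (-1) = 2*u is ≤ 0 throughout, so the area is a single integral of |2*u|.
∫[-3,-2] (2*u) du = -5; the area of that piece is 5.

5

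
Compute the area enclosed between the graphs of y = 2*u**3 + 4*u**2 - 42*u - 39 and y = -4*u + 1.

Set the curves equal: 2*u**3 + 4*u**2 - 42*u - 39 = -4*u + 1, so 2*u**3 + 4*u**2 - 38*u - 40 = 0, which factors as 2*(u - 4)*(u + 1)*(u + 5) = 0. The curves meet at u = -5, -1, 4.
On [-5, -1], y = 2*u**3 + 4*u**2 - 42*u - 39 is on top; that piece has area ∫[-5,-1] (2*u**3 + 4*u**2 - 38*u - 40) du = 448/3.
On [-1, 4], y = -4*u + 1 is on top; that piece has area ∫[-1,4] (-(2*u**3 + 4*u**2 - 38*u - 40)) du = 1625/6.
Total enclosed area = 448/3 + 1625/6 = 2521/6.

2521/6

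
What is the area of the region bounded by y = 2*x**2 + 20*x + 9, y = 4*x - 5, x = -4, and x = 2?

108

The difference (2*x**2 + 20*x + 9) - (4*x - 5) = 2*x**2 + 16*x + 14 changes sign at x = -1 inside [-4, 2], so split the integral there.
∫[-4,-1] (2*x**2 + 16*x + 14) dx = -36; the area of that piece is 36.
∫[-1,2] (2*x**2 + 16*x + 14) dx = 72.
Total area = 36 + 72 = 108.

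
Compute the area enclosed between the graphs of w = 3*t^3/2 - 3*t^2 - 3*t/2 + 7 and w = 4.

37/8

Set the curves equal: 3*t^3/2 - 3*t^2 - 3*t/2 + 7 = 4, so 3*t^3/2 - 3*t^2 - 3*t/2 + 3 = 0, which factors as 3*(t - 2)*(t - 1)*(t + 1)/2 = 0. The curves meet at t = -1, 1, 2.
On [-1, 1], w = 3*t^3/2 - 3*t^2 - 3*t/2 + 7 is on top; that piece has area ∫[-1,1] (3*t^3/2 - 3*t^2 - 3*t/2 + 3) dt = 4.
On [1, 2], w = 4 is on top; that piece has area ∫[1,2] (-(3*t^3/2 - 3*t^2 - 3*t/2 + 3)) dt = 5/8.
Total enclosed area = 4 + 5/8 = 37/8.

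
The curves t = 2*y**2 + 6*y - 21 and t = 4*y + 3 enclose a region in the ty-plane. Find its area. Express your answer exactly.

343/3

Both boundary curves give t as a function of y, so integrate with respect to y. Setting them equal: 2*y**2 + 2*y - 24 = 0, i.e. 2*(y - 3)*(y + 4) = 0, so they meet at y = -4, 3.
For y in [-4, 3], t = 2*y**2 + 6*y - 21 is on the left; area = ∫[-4,3] (-(2*y**2 + 2*y - 24)) dy = 343/3.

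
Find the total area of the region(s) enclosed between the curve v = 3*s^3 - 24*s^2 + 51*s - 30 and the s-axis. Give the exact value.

71/2

The curve meets the s-axis where 3*s^3 - 24*s^2 + 51*s - 30 = 0, i.e. 3*(s - 5)*(s - 2)*(s - 1) = 0, at s = 1, 2, 5.
On [1, 2] the curve lies above the axis; ∫[1,2] (3*s^3 - 24*s^2 + 51*s - 30) ds = 7/4, giving area 7/4.
On [2, 5] the curve lies below the axis; ∫[2,5] (3*s^3 - 24*s^2 + 51*s - 30) ds = -135/4, giving area 135/4.
Total area = 7/4 + 135/4 = 71/2.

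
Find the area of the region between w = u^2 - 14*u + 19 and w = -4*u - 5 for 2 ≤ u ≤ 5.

The difference (u^2 - 14*u + 19) - (-4*u - 5) = u^2 - 10*u + 24 changes sign at u = 4 inside [2, 5], so split the integral there.
∫[2,4] (u^2 - 10*u + 24) du = 20/3.
∫[4,5] (u^2 - 10*u + 24) du = -2/3; the area of that piece is 2/3.
Total area = 20/3 + 2/3 = 22/3.

22/3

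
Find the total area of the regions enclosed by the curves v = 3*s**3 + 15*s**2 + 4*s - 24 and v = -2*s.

253/4

Set the curves equal: 3*s**3 + 15*s**2 + 4*s - 24 = -2*s, so 3*s**3 + 15*s**2 + 6*s - 24 = 0, which factors as 3*(s - 1)*(s + 2)*(s + 4) = 0. The curves meet at s = -4, -2, 1.
On [-4, -2], v = 3*s**3 + 15*s**2 + 4*s - 24 is on top; that piece has area ∫[-4,-2] (3*s**3 + 15*s**2 + 6*s - 24) ds = 16.
On [-2, 1], v = -2*s is on top; that piece has area ∫[-2,1] (-(3*s**3 + 15*s**2 + 6*s - 24)) ds = 189/4.
Total enclosed area = 16 + 189/4 = 253/4.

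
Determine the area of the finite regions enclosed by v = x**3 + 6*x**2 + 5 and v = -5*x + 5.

131/4

Set the curves equal: x**3 + 6*x**2 + 5 = -5*x + 5, so x**3 + 6*x**2 + 5*x = 0, which factors as x*(x + 1)*(x + 5) = 0. The curves meet at x = -5, -1, 0.
On [-5, -1], v = x**3 + 6*x**2 + 5 is on top; that piece has area ∫[-5,-1] (x**3 + 6*x**2 + 5*x) dx = 32.
On [-1, 0], v = -5*x + 5 is on top; that piece has area ∫[-1,0] (-(x**3 + 6*x**2 + 5*x)) dx = 3/4.
Total enclosed area = 32 + 3/4 = 131/4.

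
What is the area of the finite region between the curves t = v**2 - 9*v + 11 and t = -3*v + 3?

Both boundary curves give t as a function of v, so integrate with respect to v. Setting them equal: v**2 - 6*v + 8 = 0, i.e. (v - 4)*(v - 2) = 0, so they meet at v = 2, 4.
For v in [2, 4], t = v**2 - 9*v + 11 is on the left; area = ∫[2,4] (-(v**2 - 6*v + 8)) dv = 4/3.

4/3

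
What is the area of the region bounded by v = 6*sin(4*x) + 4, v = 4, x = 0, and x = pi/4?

On [0, pi/4], (6*sin(4*x) + 4) - (4) = 6*sin(4*x) is ≥ 0 throughout, so the area is a single integral of |6*sin(4*x)|.
∫[0,pi/4] (6*sin(4*x)) dx = 3.

3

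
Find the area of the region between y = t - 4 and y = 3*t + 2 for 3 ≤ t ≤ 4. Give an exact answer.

13

On [3, 4], (t - 4) - (3*t + 2) = -2*t - 6 is ≤ 0 throughout, so the area is a single integral of |-2*t - 6|.
∫[3,4] (-2*t - 6) dt = -13; the area of that piece is 13.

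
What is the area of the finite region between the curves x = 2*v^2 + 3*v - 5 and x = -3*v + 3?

Both boundary curves give x as a function of v, so integrate with respect to v. Setting them equal: 2*v^2 + 6*v - 8 = 0, i.e. 2*(v - 1)*(v + 4) = 0, so they meet at v = -4, 1.
For v in [-4, 1], x = 2*v^2 + 3*v - 5 is on the left; area = ∫[-4,1] (-(2*v^2 + 6*v - 8)) dv = 125/3.

125/3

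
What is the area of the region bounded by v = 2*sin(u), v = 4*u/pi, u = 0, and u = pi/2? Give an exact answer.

On [0, pi/2], (2*sin(u)) - (4*u/pi) = -4*u/pi + 2*sin(u) is ≥ 0 throughout, so the area is a single integral of |-4*u/pi + 2*sin(u)|.
∫[0,pi/2] (-4*u/pi + 2*sin(u)) du = 2 - pi/2.

2 - pi/2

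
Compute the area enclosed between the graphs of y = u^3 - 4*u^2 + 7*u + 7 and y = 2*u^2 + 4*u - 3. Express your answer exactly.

81/2

Set the curves equal: u^3 - 4*u^2 + 7*u + 7 = 2*u^2 + 4*u - 3, so u^3 - 6*u^2 + 3*u + 10 = 0, which factors as (u - 5)*(u - 2)*(u + 1) = 0. The curves meet at u = -1, 2, 5.
On [-1, 2], y = u^3 - 4*u^2 + 7*u + 7 is on top; that piece has area ∫[-1,2] (u^3 - 6*u^2 + 3*u + 10) du = 81/4.
On [2, 5], y = 2*u^2 + 4*u - 3 is on top; that piece has area ∫[2,5] (-(u^3 - 6*u^2 + 3*u + 10)) du = 81/4.
Total enclosed area = 81/4 + 81/4 = 81/2.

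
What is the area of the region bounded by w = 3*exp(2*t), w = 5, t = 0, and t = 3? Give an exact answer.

The difference (3*exp(2*t)) - (5) = 3*exp(2*t) - 5 changes sign at t = -log(3)/2 + log(5)/2 inside [0, 3], so split the integral there.
∫[0,-log(3)/2 + log(5)/2] (3*exp(2*t) - 5) dt = log(9*sqrt(15)/125) + 1; the area of that piece is -1 + log(25*sqrt(15)/27).
∫[-log(3)/2 + log(5)/2,3] (3*exp(2*t) - 5) dt = -35/2 - 5*log(3)/2 + 5*log(5)/2 + 3*exp(6)/2.
Total area = (-1 + log(25*sqrt(15)/27)) + (-35/2 - 5*log(3)/2 + 5*log(5)/2 + 3*exp(6)/2) = -37/2 - 11*log(3)/2 + log(15)/2 + 9*log(5)/2 + 3*exp(6)/2.

-37/2 - 11*log(3)/2 + log(15)/2 + 9*log(5)/2 + 3*exp(6)/2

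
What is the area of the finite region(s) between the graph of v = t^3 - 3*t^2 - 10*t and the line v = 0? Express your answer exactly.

The curve meets the t-axis where t^3 - 3*t^2 - 10*t = 0, i.e. t*(t - 5)*(t + 2) = 0, at t = -2, 0, 5.
On [-2, 0] the curve lies above the axis; ∫[-2,0] (t^3 - 3*t^2 - 10*t) dt = 8, giving area 8.
On [0, 5] the curve lies below the axis; ∫[0,5] (t^3 - 3*t^2 - 10*t) dt = -375/4, giving area 375/4.
Total area = 8 + 375/4 = 407/4.

407/4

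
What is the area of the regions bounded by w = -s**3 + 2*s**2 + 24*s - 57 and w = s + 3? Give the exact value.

5137/12

Set the curves equal: -s**3 + 2*s**2 + 24*s - 57 = s + 3, so -s**3 + 2*s**2 + 23*s - 60 = 0, which factors as -(s - 4)*(s - 3)*(s + 5) = 0. The curves meet at s = -5, 3, 4.
On [-5, 3], w = s + 3 is on top; that piece has area ∫[-5,3] (-(-s**3 + 2*s**2 + 23*s - 60)) ds = 1280/3.
On [3, 4], w = -s**3 + 2*s**2 + 24*s - 57 is on top; that piece has area ∫[3,4] (-s**3 + 2*s**2 + 23*s - 60) ds = 17/12.
Total enclosed area = 1280/3 + 17/12 = 5137/12.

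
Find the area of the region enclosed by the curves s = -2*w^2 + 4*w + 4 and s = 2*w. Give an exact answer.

9

Both boundary curves give s as a function of w, so integrate with respect to w. Setting them equal: -2*w^2 + 2*w + 4 = 0, i.e. -2*(w - 2)*(w + 1) = 0, so they meet at w = -1, 2.
For w in [-1, 2], s = -2*w^2 + 4*w + 4 is on the right; area = ∫[-1,2] (-2*w^2 + 2*w + 4) dw = 9.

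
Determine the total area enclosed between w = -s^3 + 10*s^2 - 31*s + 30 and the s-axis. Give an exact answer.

37/12

The curve meets the s-axis where -s^3 + 10*s^2 - 31*s + 30 = 0, i.e. -(s - 5)*(s - 3)*(s - 2) = 0, at s = 2, 3, 5.
On [2, 3] the curve lies below the axis; ∫[2,3] (-s^3 + 10*s^2 - 31*s + 30) ds = -5/12, giving area 5/12.
On [3, 5] the curve lies above the axis; ∫[3,5] (-s^3 + 10*s^2 - 31*s + 30) ds = 8/3, giving area 8/3.
Total area = 5/12 + 8/3 = 37/12.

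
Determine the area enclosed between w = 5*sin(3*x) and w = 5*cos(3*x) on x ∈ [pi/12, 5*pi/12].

10*sqrt(2)/3

On [pi/12, 5*pi/12], (5*sin(3*x)) - (5*cos(3*x)) = 5*sin(3*x) - 5*cos(3*x) is ≥ 0 throughout, so the area is a single integral of |5*sin(3*x) - 5*cos(3*x)|.
∫[pi/12,5*pi/12] (5*sin(3*x) - 5*cos(3*x)) dx = 10*sqrt(2)/3.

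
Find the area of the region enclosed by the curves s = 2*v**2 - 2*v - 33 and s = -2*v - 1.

512/3

Both boundary curves give s as a function of v, so integrate with respect to v. Setting them equal: 2*v**2 - 32 = 0, i.e. 2*(v - 4)*(v + 4) = 0, so they meet at v = -4, 4.
For v in [-4, 4], s = 2*v**2 - 2*v - 33 is on the left; area = ∫[-4,4] (-(2*v**2 - 32)) dv = 512/3.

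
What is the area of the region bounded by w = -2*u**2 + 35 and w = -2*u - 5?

243

Set the curves equal: -2*u**2 + 35 = -2*u - 5, so -2*u**2 + 2*u + 40 = 0, which factors as -2*(u - 5)*(u + 4) = 0. The curves meet at u = -4, 5.
On [-4, 5], w = -2*u**2 + 35 is on top; that piece has area ∫[-4,5] (-2*u**2 + 2*u + 40) du = 243.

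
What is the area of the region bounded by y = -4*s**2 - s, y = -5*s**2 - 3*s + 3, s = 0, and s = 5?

The difference (-4*s**2 - s) - (-5*s**2 - 3*s + 3) = s**2 + 2*s - 3 changes sign at s = 1 inside [0, 5], so split the integral there.
∫[0,1] (s**2 + 2*s - 3) ds = -5/3; the area of that piece is 5/3.
∫[1,5] (s**2 + 2*s - 3) ds = 160/3.
Total area = 5/3 + 160/3 = 55.

55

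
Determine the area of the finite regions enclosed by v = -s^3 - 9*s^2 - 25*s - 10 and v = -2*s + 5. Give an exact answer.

Set the curves equal: -s^3 - 9*s^2 - 25*s - 10 = -2*s + 5, so -s^3 - 9*s^2 - 23*s - 15 = 0, which factors as -(s + 1)*(s + 3)*(s + 5) = 0. The curves meet at s = -5, -3, -1.
On [-5, -3], v = -2*s + 5 is on top; that piece has area ∫[-5,-3] (-(-s^3 - 9*s^2 - 23*s - 15)) ds = 4.
On [-3, -1], v = -s^3 - 9*s^2 - 25*s - 10 is on top; that piece has area ∫[-3,-1] (-s^3 - 9*s^2 - 23*s - 15) ds = 4.
Total enclosed area = 4 + 4 = 8.

8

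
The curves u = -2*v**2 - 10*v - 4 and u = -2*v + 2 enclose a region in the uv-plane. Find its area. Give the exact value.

8/3

Both boundary curves give u as a function of v, so integrate with respect to v. Setting them equal: -2*v**2 - 8*v - 6 = 0, i.e. -2*(v + 1)*(v + 3) = 0, so they meet at v = -3, -1.
For v in [-3, -1], u = -2*v**2 - 10*v - 4 is on the right; area = ∫[-3,-1] (-2*v**2 - 8*v - 6) dv = 8/3.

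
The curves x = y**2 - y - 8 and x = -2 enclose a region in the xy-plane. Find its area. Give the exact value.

125/6

Both boundary curves give x as a function of y, so integrate with respect to y. Setting them equal: y**2 - y - 6 = 0, i.e. (y - 3)*(y + 2) = 0, so they meet at y = -2, 3.
For y in [-2, 3], x = y**2 - y - 8 is on the left; area = ∫[-2,3] (-(y**2 - y - 6)) dy = 125/6.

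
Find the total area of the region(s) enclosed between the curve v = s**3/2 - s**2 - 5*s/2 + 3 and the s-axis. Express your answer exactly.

253/24

The curve meets the s-axis where s**3/2 - s**2 - 5*s/2 + 3 = 0, i.e. (s - 3)*(s - 1)*(s + 2)/2 = 0, at s = -2, 1, 3.
On [-2, 1] the curve lies above the axis; ∫[-2,1] (s**3/2 - s**2 - 5*s/2 + 3) ds = 63/8, giving area 63/8.
On [1, 3] the curve lies below the axis; ∫[1,3] (s**3/2 - s**2 - 5*s/2 + 3) ds = -8/3, giving area 8/3.
Total area = 63/8 + 8/3 = 253/24.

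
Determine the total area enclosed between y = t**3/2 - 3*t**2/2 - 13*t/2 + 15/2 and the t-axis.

The curve meets the t-axis where t**3/2 - 3*t**2/2 - 13*t/2 + 15/2 = 0, i.e. (t - 5)*(t - 1)*(t + 3)/2 = 0, at t = -3, 1, 5.
On [-3, 1] the curve lies above the axis; ∫[-3,1] (t**3/2 - 3*t**2/2 - 13*t/2 + 15/2) dt = 32, giving area 32.
On [1, 5] the curve lies below the axis; ∫[1,5] (t**3/2 - 3*t**2/2 - 13*t/2 + 15/2) dt = -32, giving area 32.
Total area = 32 + 32 = 64.

64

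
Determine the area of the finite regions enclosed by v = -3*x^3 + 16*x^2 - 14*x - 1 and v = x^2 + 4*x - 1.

Set the curves equal: -3*x^3 + 16*x^2 - 14*x - 1 = x^2 + 4*x - 1, so -3*x^3 + 15*x^2 - 18*x = 0, which factors as -3*x*(x - 3)*(x - 2) = 0. The curves meet at x = 0, 2, 3.
On [0, 2], v = x^2 + 4*x - 1 is on top; that piece has area ∫[0,2] (-(-3*x^3 + 15*x^2 - 18*x)) dx = 8.
On [2, 3], v = -3*x^3 + 16*x^2 - 14*x - 1 is on top; that piece has area ∫[2,3] (-3*x^3 + 15*x^2 - 18*x) dx = 5/4.
Total enclosed area = 8 + 5/4 = 37/4.

37/4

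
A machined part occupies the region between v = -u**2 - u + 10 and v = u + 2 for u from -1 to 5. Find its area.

The difference (-u**2 - u + 10) - (u + 2) = -u**2 - 2*u + 8 changes sign at u = 2 inside [-1, 5], so split the integral there.
∫[-1,2] (-u**2 - 2*u + 8) du = 18.
∫[2,5] (-u**2 - 2*u + 8) du = -36; the area of that piece is 36.
Total area = 18 + 36 = 54.

54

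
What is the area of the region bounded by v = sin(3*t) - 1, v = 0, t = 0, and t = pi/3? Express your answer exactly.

-2/3 + pi/3

On [0, pi/3], (sin(3*t) - 1) - (0) = sin(3*t) - 1 is ≤ 0 throughout, so the area is a single integral of |sin(3*t) - 1|.
∫[0,pi/3] (sin(3*t) - 1) dt = 2/3 - pi/3; the area of that piece is -2/3 + pi/3.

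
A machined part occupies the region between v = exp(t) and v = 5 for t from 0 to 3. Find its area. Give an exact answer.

-24 + 10*log(5) + exp(3)

The difference (exp(t)) - (5) = exp(t) - 5 changes sign at t = log(5) inside [0, 3], so split the integral there.
∫[0,log(5)] (exp(t) - 5) dt = 4 - log(3125); the area of that piece is -4 + log(3125).
∫[log(5),3] (exp(t) - 5) dt = -20 + 5*log(5) + exp(3).
Total area = (-4 + log(3125)) + (-20 + 5*log(5) + exp(3)) = -24 + 10*log(5) + exp(3).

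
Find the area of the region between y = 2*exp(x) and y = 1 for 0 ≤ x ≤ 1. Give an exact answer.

-3 + 2*exp(1)

On [0, 1], (2*exp(x)) - (1) = 2*exp(x) - 1 is ≥ 0 throughout, so the area is a single integral of |2*exp(x) - 1|.
∫[0,1] (2*exp(x) - 1) dx = -3 + 2*exp(1).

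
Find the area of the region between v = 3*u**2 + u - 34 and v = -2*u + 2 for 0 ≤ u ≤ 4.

79

The difference (3*u**2 + u - 34) - (-2*u + 2) = 3*u**2 + 3*u - 36 changes sign at u = 3 inside [0, 4], so split the integral there.
∫[0,3] (3*u**2 + 3*u - 36) du = -135/2; the area of that piece is 135/2.
∫[3,4] (3*u**2 + 3*u - 36) du = 23/2.
Total area = 135/2 + 23/2 = 79.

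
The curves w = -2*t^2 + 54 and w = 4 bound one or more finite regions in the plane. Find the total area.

1000/3

Set the curves equal: -2*t^2 + 54 = 4, so -2*t^2 + 50 = 0, which factors as -2*(t - 5)*(t + 5) = 0. The curves meet at t = -5, 5.
On [-5, 5], w = -2*t^2 + 54 is on top; that piece has area ∫[-5,5] (-2*t^2 + 50) dt = 1000/3.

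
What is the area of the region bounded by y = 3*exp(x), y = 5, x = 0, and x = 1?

The difference (3*exp(x)) - (5) = 3*exp(x) - 5 changes sign at x = log(5/3) inside [0, 1], so split the integral there.
∫[0,log(5/3)] (3*exp(x) - 5) dx = log(243/3125) + 2; the area of that piece is -2 + log(3125/243).
∫[log(5/3),1] (3*exp(x) - 5) dx = -10 - 5*log(3) + 5*log(5) + 3*exp(1).
Total area = (-2 + log(3125/243)) + (-10 - 5*log(3) + 5*log(5) + 3*exp(1)) = -12 - 10*log(3) + 3*exp(1) + 10*log(5).

-12 - 10*log(3) + 3*exp(1) + 10*log(5)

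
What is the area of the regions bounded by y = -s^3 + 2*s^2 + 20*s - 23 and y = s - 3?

2521/12

Set the curves equal: -s^3 + 2*s^2 + 20*s - 23 = s - 3, so -s^3 + 2*s^2 + 19*s - 20 = 0, which factors as -(s - 5)*(s - 1)*(s + 4) = 0. The curves meet at s = -4, 1, 5.
On [-4, 1], y = s - 3 is on top; that piece has area ∫[-4,1] (-(-s^3 + 2*s^2 + 19*s - 20)) ds = 1625/12.
On [1, 5], y = -s^3 + 2*s^2 + 20*s - 23 is on top; that piece has area ∫[1,5] (-s^3 + 2*s^2 + 19*s - 20) ds = 224/3.
Total enclosed area = 1625/12 + 224/3 = 2521/12.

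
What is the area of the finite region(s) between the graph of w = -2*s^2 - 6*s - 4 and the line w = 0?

1/3

The curve meets the s-axis where -2*s^2 - 6*s - 4 = 0, i.e. -2*(s + 1)*(s + 2) = 0, at s = -2, -1.
On [-2, -1] the curve lies above the axis; ∫[-2,-1] (-2*s^2 - 6*s - 4) ds = 1/3, giving area 1/3.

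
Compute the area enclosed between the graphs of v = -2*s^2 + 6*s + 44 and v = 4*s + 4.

243

Set the curves equal: -2*s^2 + 6*s + 44 = 4*s + 4, so -2*s^2 + 2*s + 40 = 0, which factors as -2*(s - 5)*(s + 4) = 0. The curves meet at s = -4, 5.
On [-4, 5], v = -2*s^2 + 6*s + 44 is on top; that piece has area ∫[-4,5] (-2*s^2 + 2*s + 40) ds = 243.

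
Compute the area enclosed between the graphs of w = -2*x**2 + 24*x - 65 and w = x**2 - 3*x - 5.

1/2

Set the curves equal: -2*x**2 + 24*x - 65 = x**2 - 3*x - 5, so -3*x**2 + 27*x - 60 = 0, which factors as -3*(x - 5)*(x - 4) = 0. The curves meet at x = 4, 5.
On [4, 5], w = -2*x**2 + 24*x - 65 is on top; that piece has area ∫[4,5] (-3*x**2 + 27*x - 60) dx = 1/2.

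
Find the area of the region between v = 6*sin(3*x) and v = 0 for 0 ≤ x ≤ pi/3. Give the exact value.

4

On [0, pi/3], (6*sin(3*x)) - (0) = 6*sin(3*x) is ≥ 0 throughout, so the area is a single integral of |6*sin(3*x)|.
∫[0,pi/3] (6*sin(3*x)) dx = 4.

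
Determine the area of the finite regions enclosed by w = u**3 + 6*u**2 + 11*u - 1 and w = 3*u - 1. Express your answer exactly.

8

Set the curves equal: u**3 + 6*u**2 + 11*u - 1 = 3*u - 1, so u**3 + 6*u**2 + 8*u = 0, which factors as u*(u + 2)*(u + 4) = 0. The curves meet at u = -4, -2, 0.
On [-4, -2], w = u**3 + 6*u**2 + 11*u - 1 is on top; that piece has area ∫[-4,-2] (u**3 + 6*u**2 + 8*u) du = 4.
On [-2, 0], w = 3*u - 1 is on top; that piece has area ∫[-2,0] (-(u**3 + 6*u**2 + 8*u)) du = 4.
Total enclosed area = 4 + 4 = 8.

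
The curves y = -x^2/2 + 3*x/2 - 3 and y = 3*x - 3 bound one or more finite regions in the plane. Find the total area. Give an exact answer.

Set the curves equal: -x^2/2 + 3*x/2 - 3 = 3*x - 3, so -x^2/2 - 3*x/2 = 0, which factors as -x*(x + 3)/2 = 0. The curves meet at x = -3, 0.
On [-3, 0], y = -x^2/2 + 3*x/2 - 3 is on top; that piece has area ∫[-3,0] (-x^2/2 - 3*x/2) dx = 9/4.

9/4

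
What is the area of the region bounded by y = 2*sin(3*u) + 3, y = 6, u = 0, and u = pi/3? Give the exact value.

On [0, pi/3], (2*sin(3*u) + 3) - (6) = 2*sin(3*u) - 3 is ≤ 0 throughout, so the area is a single integral of |2*sin(3*u) - 3|.
∫[0,pi/3] (2*sin(3*u) - 3) du = 4/3 - pi; the area of that piece is -4/3 + pi.

-4/3 + pi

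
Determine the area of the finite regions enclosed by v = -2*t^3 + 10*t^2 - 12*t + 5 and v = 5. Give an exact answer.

37/6

Set the curves equal: -2*t^3 + 10*t^2 - 12*t + 5 = 5, so -2*t^3 + 10*t^2 - 12*t = 0, which factors as -2*t*(t - 3)*(t - 2) = 0. The curves meet at t = 0, 2, 3.
On [0, 2], v = 5 is on top; that piece has area ∫[0,2] (-(-2*t^3 + 10*t^2 - 12*t)) dt = 16/3.
On [2, 3], v = -2*t^3 + 10*t^2 - 12*t + 5 is on top; that piece has area ∫[2,3] (-2*t^3 + 10*t^2 - 12*t) dt = 5/6.
Total enclosed area = 16/3 + 5/6 = 37/6.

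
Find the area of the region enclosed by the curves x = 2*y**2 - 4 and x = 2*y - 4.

1/3

Both boundary curves give x as a function of y, so integrate with respect to y. Setting them equal: 2*y**2 - 2*y = 0, i.e. 2*y*(y - 1) = 0, so they meet at y = 0, 1.
For y in [0, 1], x = 2*y**2 - 4 is on the left; area = ∫[0,1] (-(2*y**2 - 2*y)) dy = 1/3.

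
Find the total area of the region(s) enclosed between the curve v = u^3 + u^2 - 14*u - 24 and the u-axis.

The curve meets the u-axis where u^3 + u^2 - 14*u - 24 = 0, i.e. (u - 4)*(u + 2)*(u + 3) = 0, at u = -3, -2, 4.
On [-3, -2] the curve lies above the axis; ∫[-3,-2] (u^3 + u^2 - 14*u - 24) du = 13/12, giving area 13/12.
On [-2, 4] the curve lies below the axis; ∫[-2,4] (u^3 + u^2 - 14*u - 24) du = -144, giving area 144.
Total area = 13/12 + 144 = 1741/12.

1741/12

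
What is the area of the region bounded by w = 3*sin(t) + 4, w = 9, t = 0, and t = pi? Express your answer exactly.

-6 + 5*pi

On [0, pi], (3*sin(t) + 4) - (9) = 3*sin(t) - 5 is ≤ 0 throughout, so the area is a single integral of |3*sin(t) - 5|.
∫[0,pi] (3*sin(t) - 5) dt = 6 - 5*pi; the area of that piece is -6 + 5*pi.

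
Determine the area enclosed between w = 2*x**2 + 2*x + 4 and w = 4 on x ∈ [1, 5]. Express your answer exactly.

320/3

On [1, 5], (2*x**2 + 2*x + 4) - (4) = 2*x**2 + 2*x is ≥ 0 throughout, so the area is a single integral of |2*x**2 + 2*x|.
∫[1,5] (2*x**2 + 2*x) dx = 320/3.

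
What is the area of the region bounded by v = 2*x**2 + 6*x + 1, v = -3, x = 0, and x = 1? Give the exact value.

23/3

On [0, 1], (2*x**2 + 6*x + 1) - (-3) = 2*x**2 + 6*x + 4 is ≥ 0 throughout, so the area is a single integral of |2*x**2 + 6*x + 4|.
∫[0,1] (2*x**2 + 6*x + 4) dx = 23/3.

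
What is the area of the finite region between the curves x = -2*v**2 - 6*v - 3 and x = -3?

Both boundary curves give x as a function of v, so integrate with respect to v. Setting them equal: -2*v**2 - 6*v = 0, i.e. -2*v*(v + 3) = 0, so they meet at v = -3, 0.
For v in [-3, 0], x = -2*v**2 - 6*v - 3 is on the right; area = ∫[-3,0] (-2*v**2 - 6*v) dv = 9.

9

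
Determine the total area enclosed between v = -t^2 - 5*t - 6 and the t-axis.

1/6

The curve meets the t-axis where -t^2 - 5*t - 6 = 0, i.e. -(t + 2)*(t + 3) = 0, at t = -3, -2.
On [-3, -2] the curve lies above the axis; ∫[-3,-2] (-t^2 - 5*t - 6) dt = 1/6, giving area 1/6.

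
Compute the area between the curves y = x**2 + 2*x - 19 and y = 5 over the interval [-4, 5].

464/3

The difference (x**2 + 2*x - 19) - (5) = x**2 + 2*x - 24 changes sign at x = 4 inside [-4, 5], so split the integral there.
∫[-4,4] (x**2 + 2*x - 24) dx = -448/3; the area of that piece is 448/3.
∫[4,5] (x**2 + 2*x - 24) dx = 16/3.
Total area = 448/3 + 16/3 = 464/3.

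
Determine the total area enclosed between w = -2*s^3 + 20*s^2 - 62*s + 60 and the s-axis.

37/6

The curve meets the s-axis where -2*s^3 + 20*s^2 - 62*s + 60 = 0, i.e. -2*(s - 5)*(s - 3)*(s - 2) = 0, at s = 2, 3, 5.
On [2, 3] the curve lies below the axis; ∫[2,3] (-2*s^3 + 20*s^2 - 62*s + 60) ds = -5/6, giving area 5/6.
On [3, 5] the curve lies above the axis; ∫[3,5] (-2*s^3 + 20*s^2 - 62*s + 60) ds = 16/3, giving area 16/3.
Total area = 5/6 + 16/3 = 37/6.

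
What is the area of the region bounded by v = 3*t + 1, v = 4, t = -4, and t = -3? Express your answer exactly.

27/2

On [-4, -3], (3*t + 1) - (4) = 3*t - 3 is ≤ 0 throughout, so the area is a single integral of |3*t - 3|.
∫[-4,-3] (3*t - 3) dt = -27/2; the area of that piece is 27/2.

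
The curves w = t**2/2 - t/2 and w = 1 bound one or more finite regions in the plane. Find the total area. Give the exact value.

Set the curves equal: t**2/2 - t/2 = 1, so t**2/2 - t/2 - 1 = 0, which factors as (t - 2)*(t + 1)/2 = 0. The curves meet at t = -1, 2.
On [-1, 2], w = 1 is on top; that piece has area ∫[-1,2] (-(t**2/2 - t/2 - 1)) dt = 9/4.

9/4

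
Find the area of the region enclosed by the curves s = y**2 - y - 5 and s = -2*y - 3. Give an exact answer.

Both boundary curves give s as a function of y, so integrate with respect to y. Setting them equal: y**2 + y - 2 = 0, i.e. (y - 1)*(y + 2) = 0, so they meet at y = -2, 1.
For y in [-2, 1], s = y**2 - y - 5 is on the left; area = ∫[-2,1] (-(y**2 + y - 2)) dy = 9/2.

9/2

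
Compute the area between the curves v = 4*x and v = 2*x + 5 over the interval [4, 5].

On [4, 5], (4*x) - (2*x + 5) = 2*x - 5 is ≥ 0 throughout, so the area is a single integral of |2*x - 5|.
∫[4,5] (2*x - 5) dx = 4.

4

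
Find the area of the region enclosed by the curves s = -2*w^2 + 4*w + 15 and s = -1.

72

Both boundary curves give s as a function of w, so integrate with respect to w. Setting them equal: -2*w^2 + 4*w + 16 = 0, i.e. -2*(w - 4)*(w + 2) = 0, so they meet at w = -2, 4.
For w in [-2, 4], s = -2*w^2 + 4*w + 15 is on the right; area = ∫[-2,4] (-2*w^2 + 4*w + 16) dw = 72.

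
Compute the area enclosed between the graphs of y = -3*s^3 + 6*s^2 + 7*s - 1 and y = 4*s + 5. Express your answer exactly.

Set the curves equal: -3*s^3 + 6*s^2 + 7*s - 1 = 4*s + 5, so -3*s^3 + 6*s^2 + 3*s - 6 = 0, which factors as -3*(s - 2)*(s - 1)*(s + 1) = 0. The curves meet at s = -1, 1, 2.
On [-1, 1], y = 4*s + 5 is on top; that piece has area ∫[-1,1] (-(-3*s^3 + 6*s^2 + 3*s - 6)) ds = 8.
On [1, 2], y = -3*s^3 + 6*s^2 + 7*s - 1 is on top; that piece has area ∫[1,2] (-3*s^3 + 6*s^2 + 3*s - 6) ds = 5/4.
Total enclosed area = 8 + 5/4 = 37/4.

37/4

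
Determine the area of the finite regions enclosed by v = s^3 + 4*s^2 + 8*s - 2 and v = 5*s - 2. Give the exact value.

37/12

Set the curves equal: s^3 + 4*s^2 + 8*s - 2 = 5*s - 2, so s^3 + 4*s^2 + 3*s = 0, which factors as s*(s + 1)*(s + 3) = 0. The curves meet at s = -3, -1, 0.
On [-3, -1], v = s^3 + 4*s^2 + 8*s - 2 is on top; that piece has area ∫[-3,-1] (s^3 + 4*s^2 + 3*s) ds = 8/3.
On [-1, 0], v = 5*s - 2 is on top; that piece has area ∫[-1,0] (-(s^3 + 4*s^2 + 3*s)) ds = 5/12.
Total enclosed area = 8/3 + 5/12 = 37/12.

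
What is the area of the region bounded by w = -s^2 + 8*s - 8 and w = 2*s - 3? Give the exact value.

Set the curves equal: -s^2 + 8*s - 8 = 2*s - 3, so -s^2 + 6*s - 5 = 0, which factors as -(s - 5)*(s - 1) = 0. The curves meet at s = 1, 5.
On [1, 5], w = -s^2 + 8*s - 8 is on top; that piece has area ∫[1,5] (-s^2 + 6*s - 5) ds = 32/3.

32/3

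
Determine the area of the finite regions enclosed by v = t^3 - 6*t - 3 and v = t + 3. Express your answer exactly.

131/4

Set the curves equal: t^3 - 6*t - 3 = t + 3, so t^3 - 7*t - 6 = 0, which factors as (t - 3)*(t + 1)*(t + 2) = 0. The curves meet at t = -2, -1, 3.
On [-2, -1], v = t^3 - 6*t - 3 is on top; that piece has area ∫[-2,-1] (t^3 - 7*t - 6) dt = 3/4.
On [-1, 3], v = t + 3 is on top; that piece has area ∫[-1,3] (-(t^3 - 7*t - 6)) dt = 32.
Total enclosed area = 3/4 + 32 = 131/4.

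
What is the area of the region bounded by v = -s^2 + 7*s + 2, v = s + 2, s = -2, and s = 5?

The difference (-s^2 + 7*s + 2) - (s + 2) = -s^2 + 6*s changes sign at s = 0 inside [-2, 5], so split the integral there.
∫[-2,0] (-s^2 + 6*s) ds = -44/3; the area of that piece is 44/3.
∫[0,5] (-s^2 + 6*s) ds = 100/3.
Total area = 44/3 + 100/3 = 48.

48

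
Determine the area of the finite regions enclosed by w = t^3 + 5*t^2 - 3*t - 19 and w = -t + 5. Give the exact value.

Set the curves equal: t^3 + 5*t^2 - 3*t - 19 = -t + 5, so t^3 + 5*t^2 - 2*t - 24 = 0, which factors as (t - 2)*(t + 3)*(t + 4) = 0. The curves meet at t = -4, -3, 2.
On [-4, -3], w = t^3 + 5*t^2 - 3*t - 19 is on top; that piece has area ∫[-4,-3] (t^3 + 5*t^2 - 2*t - 24) dt = 11/12.
On [-3, 2], w = -t + 5 is on top; that piece has area ∫[-3,2] (-(t^3 + 5*t^2 - 2*t - 24)) dt = 875/12.
Total enclosed area = 11/12 + 875/12 = 443/6.

443/6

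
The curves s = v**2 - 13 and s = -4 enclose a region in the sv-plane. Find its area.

36

Both boundary curves give s as a function of v, so integrate with respect to v. Setting them equal: v**2 - 9 = 0, i.e. (v - 3)*(v + 3) = 0, so they meet at v = -3, 3.
For v in [-3, 3], s = v**2 - 13 is on the left; area = ∫[-3,3] (-(v**2 - 9)) dv = 36.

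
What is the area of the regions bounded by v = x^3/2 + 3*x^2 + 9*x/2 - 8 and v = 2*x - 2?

Set the curves equal: x^3/2 + 3*x^2 + 9*x/2 - 8 = 2*x - 2, so x^3/2 + 3*x^2 + 5*x/2 - 6 = 0, which factors as (x - 1)*(x + 3)*(x + 4)/2 = 0. The curves meet at x = -4, -3, 1.
On [-4, -3], v = x^3/2 + 3*x^2 + 9*x/2 - 8 is on top; that piece has area ∫[-4,-3] (x^3/2 + 3*x^2 + 5*x/2 - 6) dx = 3/8.
On [-3, 1], v = 2*x - 2 is on top; that piece has area ∫[-3,1] (-(x^3/2 + 3*x^2 + 5*x/2 - 6)) dx = 16.
Total enclosed area = 3/8 + 16 = 131/8.

131/8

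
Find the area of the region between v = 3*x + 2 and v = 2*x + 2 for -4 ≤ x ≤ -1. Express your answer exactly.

On [-4, -1], (3*x + 2) - (2*x + 2) = x is ≤ 0 throughout, so the area is a single integral of |x|.
∫[-4,-1] (x) dx = -15/2; the area of that piece is 15/2.

15/2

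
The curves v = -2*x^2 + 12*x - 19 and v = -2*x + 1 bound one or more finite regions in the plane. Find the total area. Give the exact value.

9

Set the curves equal: -2*x^2 + 12*x - 19 = -2*x + 1, so -2*x^2 + 14*x - 20 = 0, which factors as -2*(x - 5)*(x - 2) = 0. The curves meet at x = 2, 5.
On [2, 5], v = -2*x^2 + 12*x - 19 is on top; that piece has area ∫[2,5] (-2*x^2 + 14*x - 20) dx = 9.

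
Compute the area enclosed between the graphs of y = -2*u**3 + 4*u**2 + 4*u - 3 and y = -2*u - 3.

71/3

Set the curves equal: -2*u**3 + 4*u**2 + 4*u - 3 = -2*u - 3, so -2*u**3 + 4*u**2 + 6*u = 0, which factors as -2*u*(u - 3)*(u + 1) = 0. The curves meet at u = -1, 0, 3.
On [-1, 0], y = -2*u - 3 is on top; that piece has area ∫[-1,0] (-(-2*u**3 + 4*u**2 + 6*u)) du = 7/6.
On [0, 3], y = -2*u**3 + 4*u**2 + 4*u - 3 is on top; that piece has area ∫[0,3] (-2*u**3 + 4*u**2 + 6*u) du = 45/2.
Total enclosed area = 7/6 + 45/2 = 71/3.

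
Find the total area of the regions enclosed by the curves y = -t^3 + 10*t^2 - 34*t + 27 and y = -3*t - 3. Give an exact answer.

Set the curves equal: -t^3 + 10*t^2 - 34*t + 27 = -3*t - 3, so -t^3 + 10*t^2 - 31*t + 30 = 0, which factors as -(t - 5)*(t - 3)*(t - 2) = 0. The curves meet at t = 2, 3, 5.
On [2, 3], y = -3*t - 3 is on top; that piece has area ∫[2,3] (-(-t^3 + 10*t^2 - 31*t + 30)) dt = 5/12.
On [3, 5], y = -t^3 + 10*t^2 - 34*t + 27 is on top; that piece has area ∫[3,5] (-t^3 + 10*t^2 - 31*t + 30) dt = 8/3.
Total enclosed area = 5/12 + 8/3 = 37/12.

37/12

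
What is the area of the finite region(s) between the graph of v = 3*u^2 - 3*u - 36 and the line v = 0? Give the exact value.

343/2

The curve meets the u-axis where 3*u^2 - 3*u - 36 = 0, i.e. 3*(u - 4)*(u + 3) = 0, at u = -3, 4.
On [-3, 4] the curve lies below the axis; ∫[-3,4] (3*u^2 - 3*u - 36) du = -343/2, giving area 343/2.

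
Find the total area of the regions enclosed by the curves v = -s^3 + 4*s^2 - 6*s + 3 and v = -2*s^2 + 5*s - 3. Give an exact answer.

Set the curves equal: -s^3 + 4*s^2 - 6*s + 3 = -2*s^2 + 5*s - 3, so -s^3 + 6*s^2 - 11*s + 6 = 0, which factors as -(s - 3)*(s - 2)*(s - 1) = 0. The curves meet at s = 1, 2, 3.
On [1, 2], v = -2*s^2 + 5*s - 3 is on top; that piece has area ∫[1,2] (-(-s^3 + 6*s^2 - 11*s + 6)) ds = 1/4.
On [2, 3], v = -s^3 + 4*s^2 - 6*s + 3 is on top; that piece has area ∫[2,3] (-s^3 + 6*s^2 - 11*s + 6) ds = 1/4.
Total enclosed area = 1/4 + 1/4 = 1/2.

1/2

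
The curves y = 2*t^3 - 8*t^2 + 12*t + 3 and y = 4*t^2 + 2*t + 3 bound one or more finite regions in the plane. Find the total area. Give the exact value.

131/2

Set the curves equal: 2*t^3 - 8*t^2 + 12*t + 3 = 4*t^2 + 2*t + 3, so 2*t^3 - 12*t^2 + 10*t = 0, which factors as 2*t*(t - 5)*(t - 1) = 0. The curves meet at t = 0, 1, 5.
On [0, 1], y = 2*t^3 - 8*t^2 + 12*t + 3 is on top; that piece has area ∫[0,1] (2*t^3 - 12*t^2 + 10*t) dt = 3/2.
On [1, 5], y = 4*t^2 + 2*t + 3 is on top; that piece has area ∫[1,5] (-(2*t^3 - 12*t^2 + 10*t)) dt = 64.
Total enclosed area = 3/2 + 64 = 131/2.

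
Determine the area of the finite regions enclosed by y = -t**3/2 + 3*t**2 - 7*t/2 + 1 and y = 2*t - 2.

1/4

Set the curves equal: -t**3/2 + 3*t**2 - 7*t/2 + 1 = 2*t - 2, so -t**3/2 + 3*t**2 - 11*t/2 + 3 = 0, which factors as -(t - 3)*(t - 2)*(t - 1)/2 = 0. The curves meet at t = 1, 2, 3.
On [1, 2], y = 2*t - 2 is on top; that piece has area ∫[1,2] (-(-t**3/2 + 3*t**2 - 11*t/2 + 3)) dt = 1/8.
On [2, 3], y = -t**3/2 + 3*t**2 - 7*t/2 + 1 is on top; that piece has area ∫[2,3] (-t**3/2 + 3*t**2 - 11*t/2 + 3) dt = 1/8.
Total enclosed area = 1/8 + 1/8 = 1/4.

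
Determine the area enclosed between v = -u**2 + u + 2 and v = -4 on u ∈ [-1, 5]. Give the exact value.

94/3

The difference (-u**2 + u + 2) - (-4) = -u**2 + u + 6 changes sign at u = 3 inside [-1, 5], so split the integral there.
∫[-1,3] (-u**2 + u + 6) du = 56/3.
∫[3,5] (-u**2 + u + 6) du = -38/3; the area of that piece is 38/3.
Total area = 56/3 + 38/3 = 94/3.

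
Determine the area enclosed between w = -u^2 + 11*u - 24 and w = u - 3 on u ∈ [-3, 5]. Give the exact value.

448/3

The difference (-u^2 + 11*u - 24) - (u - 3) = -u^2 + 10*u - 21 changes sign at u = 3 inside [-3, 5], so split the integral there.
∫[-3,3] (-u^2 + 10*u - 21) du = -144; the area of that piece is 144.
∫[3,5] (-u^2 + 10*u - 21) du = 16/3.
Total area = 144 + 16/3 = 448/3.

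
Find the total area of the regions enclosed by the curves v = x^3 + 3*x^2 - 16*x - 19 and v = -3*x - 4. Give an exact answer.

128

Set the curves equal: x^3 + 3*x^2 - 16*x - 19 = -3*x - 4, so x^3 + 3*x^2 - 13*x - 15 = 0, which factors as (x - 3)*(x + 1)*(x + 5) = 0. The curves meet at x = -5, -1, 3.
On [-5, -1], v = x^3 + 3*x^2 - 16*x - 19 is on top; that piece has area ∫[-5,-1] (x^3 + 3*x^2 - 13*x - 15) dx = 64.
On [-1, 3], v = -3*x - 4 is on top; that piece has area ∫[-1,3] (-(x^3 + 3*x^2 - 13*x - 15)) dx = 64.
Total enclosed area = 64 + 64 = 128.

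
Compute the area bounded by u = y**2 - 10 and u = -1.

Both boundary curves give u as a function of y, so integrate with respect to y. Setting them equal: y**2 - 9 = 0, i.e. (y - 3)*(y + 3) = 0, so they meet at y = -3, 3.
For y in [-3, 3], u = y**2 - 10 is on the left; area = ∫[-3,3] (-(y**2 - 9)) dy = 36.

36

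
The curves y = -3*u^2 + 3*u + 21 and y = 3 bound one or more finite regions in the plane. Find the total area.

Set the curves equal: -3*u^2 + 3*u + 21 = 3, so -3*u^2 + 3*u + 18 = 0, which factors as -3*(u - 3)*(u + 2) = 0. The curves meet at u = -2, 3.
On [-2, 3], y = -3*u^2 + 3*u + 21 is on top; that piece has area ∫[-2,3] (-3*u^2 + 3*u + 18) du = 125/2.

125/2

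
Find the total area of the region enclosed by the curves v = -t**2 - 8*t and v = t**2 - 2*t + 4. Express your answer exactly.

1/3

Set the curves equal: -t**2 - 8*t = t**2 - 2*t + 4, so -2*t**2 - 6*t - 4 = 0, which factors as -2*(t + 1)*(t + 2) = 0. The curves meet at t = -2, -1.
On [-2, -1], v = -t**2 - 8*t is on top; that piece has area ∫[-2,-1] (-2*t**2 - 6*t - 4) dt = 1/3.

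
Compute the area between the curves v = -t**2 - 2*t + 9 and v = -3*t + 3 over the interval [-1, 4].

The difference (-t**2 - 2*t + 9) - (-3*t + 3) = -t**2 + t + 6 changes sign at t = 3 inside [-1, 4], so split the integral there.
∫[-1,3] (-t**2 + t + 6) dt = 56/3.
∫[3,4] (-t**2 + t + 6) dt = -17/6; the area of that piece is 17/6.
Total area = 56/3 + 17/6 = 43/2.

43/2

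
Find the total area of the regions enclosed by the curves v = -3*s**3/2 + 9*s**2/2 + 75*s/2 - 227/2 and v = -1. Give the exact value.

786

Set the curves equal: -3*s**3/2 + 9*s**2/2 + 75*s/2 - 227/2 = -1, so -3*s**3/2 + 9*s**2/2 + 75*s/2 - 225/2 = 0, which factors as -3*(s - 5)*(s - 3)*(s + 5)/2 = 0. The curves meet at s = -5, 3, 5.
On [-5, 3], v = -1 is on top; that piece has area ∫[-5,3] (-(-3*s**3/2 + 9*s**2/2 + 75*s/2 - 225/2)) ds = 768.
On [3, 5], v = -3*s**3/2 + 9*s**2/2 + 75*s/2 - 227/2 is on top; that piece has area ∫[3,5] (-3*s**3/2 + 9*s**2/2 + 75*s/2 - 225/2) ds = 18.
Total enclosed area = 768 + 18 = 786.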